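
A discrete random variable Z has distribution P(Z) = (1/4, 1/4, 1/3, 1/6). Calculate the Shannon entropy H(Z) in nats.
1.3580 nats

Shannon entropy is H(X) = -Σ p(x) log p(x).

For P = (1/4, 1/4, 1/3, 1/6):
H = -1/4 × log_e(1/4) -1/4 × log_e(1/4) -1/3 × log_e(1/3) -1/6 × log_e(1/6)
H = 1.3580 nats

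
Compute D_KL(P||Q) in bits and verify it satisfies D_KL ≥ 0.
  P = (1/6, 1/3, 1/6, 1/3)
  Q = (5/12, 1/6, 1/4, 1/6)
0.3489 bits

KL divergence satisfies the Gibbs inequality: D_KL(P||Q) ≥ 0 for all distributions P, Q.

D_KL(P||Q) = Σ p(x) log(p(x)/q(x))
Term by term:
  x=0: 1/6 × log_2[(1/6)/(5/12)] = -0.2203
  x=1: 1/3 × log_2[(1/3)/(1/6)] = 0.3333
  x=2: 1/6 × log_2[(1/6)/(1/4)] = -0.0975
  x=3: 1/3 × log_2[(1/3)/(1/6)] = 0.3333
D_KL(P||Q) = 0.3489 bits

D_KL(P||Q) = 0.3489 ≥ 0 ✓

This non-negativity is a fundamental property: relative entropy cannot be negative because it measures how different Q is from P.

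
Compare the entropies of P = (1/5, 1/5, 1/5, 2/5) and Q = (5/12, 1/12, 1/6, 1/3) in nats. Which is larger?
P

Computing entropies in nats:
H(P) = 1.3322
H(Q) = 1.2367

Distribution P has higher entropy.

Intuition: The distribution closer to uniform (more spread out) has higher entropy.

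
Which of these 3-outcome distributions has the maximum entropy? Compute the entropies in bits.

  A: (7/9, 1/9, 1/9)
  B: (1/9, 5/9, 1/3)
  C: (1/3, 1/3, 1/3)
C

For a discrete distribution over n outcomes, entropy is maximized by the uniform distribution.

Computing entropies:
H(A) = 0.9864 bits
H(B) = 1.3516 bits
H(C) = 1.5850 bits

The uniform distribution (where all probabilities equal 1/3) achieves the maximum entropy of log_2(3) = 1.5850 bits.

Distribution C has the highest entropy.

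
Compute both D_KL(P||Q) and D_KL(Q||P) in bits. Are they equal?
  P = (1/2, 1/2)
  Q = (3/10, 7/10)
D_KL(P||Q) = 0.1258, D_KL(Q||P) = 0.1187

KL divergence is not symmetric: D_KL(P||Q) ≠ D_KL(Q||P) in general.

D_KL(P||Q) = 0.1258 bits
D_KL(Q||P) = 0.1187 bits

No, they are not equal!

This asymmetry is why KL divergence is not a true distance metric.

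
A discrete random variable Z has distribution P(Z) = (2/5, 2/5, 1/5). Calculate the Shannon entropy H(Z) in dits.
0.4581 dits

Shannon entropy is H(X) = -Σ p(x) log p(x).

For P = (2/5, 2/5, 1/5):
H = -2/5 × log_10(2/5) -2/5 × log_10(2/5) -1/5 × log_10(1/5)
H = 0.4581 dits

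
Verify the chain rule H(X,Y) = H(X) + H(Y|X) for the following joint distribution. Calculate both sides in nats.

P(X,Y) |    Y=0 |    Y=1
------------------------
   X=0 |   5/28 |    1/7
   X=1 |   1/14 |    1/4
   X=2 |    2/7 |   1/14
H(X,Y) = 1.6671, H(X) = 1.0974, H(Y|X) = 0.5698 (all in nats)

Chain rule: H(X,Y) = H(X) + H(Y|X)

Left side — joint entropy directly:
H(X,Y) = -Σ p(x,y) log p(x,y) = 1.6671 nats

Right side — compute H(Y|X) from the conditional distributions:
P(X) = (9/28, 9/28, 5/14), so H(X) = 1.0974 nats
H(Y|X) = Σ_x P(X=x) · H(Y|X=x):
  P(Y|X=0) = (5/9, 4/9), H(Y|X=0) = 0.6870, weight P(X=0) = 9/28
  P(Y|X=1) = (2/9, 7/9), H(Y|X=1) = 0.5297, weight P(X=1) = 9/28
  P(Y|X=2) = (4/5, 1/5), H(Y|X=2) = 0.5004, weight P(X=2) = 5/14
H(Y|X) = 0.5698 nats

H(X) + H(Y|X) = 1.0974 + 0.5698 = 1.6671 nats

Both sides equal 1.6671 nats. ✓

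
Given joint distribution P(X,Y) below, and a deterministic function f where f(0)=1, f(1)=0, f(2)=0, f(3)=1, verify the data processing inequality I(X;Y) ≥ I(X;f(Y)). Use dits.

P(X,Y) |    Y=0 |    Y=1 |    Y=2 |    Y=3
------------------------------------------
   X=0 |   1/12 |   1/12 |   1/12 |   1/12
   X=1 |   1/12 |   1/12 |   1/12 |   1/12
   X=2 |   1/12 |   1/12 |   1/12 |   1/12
I(X;Y) = 0.0000, I(X;f(Y)) = 0.0000, inequality holds: 0.0000 ≥ 0.0000

Data Processing Inequality: For any Markov chain X → Y → Z, we have I(X;Y) ≥ I(X;Z).

Here Z = f(Y) is a deterministic function of Y, forming X → Y → Z.

Original I(X;Y) = 0.0000 dits

After applying f:
P(X,Z) where Z=f(Y):
- P(X,Z=0) = P(X,Y=1) + P(X,Y=2)
- P(X,Z=1) = P(X,Y=0) + P(X,Y=3)

I(X;Z) = I(X;f(Y)) = 0.0000 dits

Verification: 0.0000 ≥ 0.0000 ✓

Information cannot be created by processing; the function f can only lose information about X.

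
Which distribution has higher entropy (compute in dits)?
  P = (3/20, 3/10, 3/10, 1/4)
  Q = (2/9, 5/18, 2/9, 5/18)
Q

Computing entropies in dits:
H(P) = 0.5878
H(Q) = 0.5994

Distribution Q has higher entropy.

Intuition: The distribution closer to uniform (more spread out) has higher entropy.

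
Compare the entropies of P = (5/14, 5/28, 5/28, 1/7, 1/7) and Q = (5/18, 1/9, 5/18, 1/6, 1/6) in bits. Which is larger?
Q

Computing entropies in bits:
H(P) = 2.2203
H(Q) = 2.2405

Distribution Q has higher entropy.

Intuition: The distribution closer to uniform (more spread out) has higher entropy.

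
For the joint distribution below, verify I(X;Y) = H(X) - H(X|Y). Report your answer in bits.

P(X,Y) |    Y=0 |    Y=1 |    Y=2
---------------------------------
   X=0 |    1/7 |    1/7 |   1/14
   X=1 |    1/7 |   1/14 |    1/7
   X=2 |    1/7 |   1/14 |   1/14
I(X;Y) = 0.0410 bits

Mutual information has multiple equivalent forms:
- I(X;Y) = H(X) - H(X|Y)
- I(X;Y) = H(Y) - H(Y|X)
- I(X;Y) = H(X) + H(Y) - H(X,Y)

Computing all quantities:
H(X) = 1.5774, H(Y) = 1.5567, H(X,Y) = 3.0931
H(X|Y) = 1.5364, H(Y|X) = 1.5157

Verification:
H(X) - H(X|Y) = 1.5774 - 1.5364 = 0.0410
H(Y) - H(Y|X) = 1.5567 - 1.5157 = 0.0410
H(X) + H(Y) - H(X,Y) = 1.5774 + 1.5567 - 3.0931 = 0.0410

All forms give I(X;Y) = 0.0410 bits. ✓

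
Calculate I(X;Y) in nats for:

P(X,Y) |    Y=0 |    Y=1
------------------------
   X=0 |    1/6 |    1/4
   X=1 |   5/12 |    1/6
0.0498 nats

Mutual information: I(X;Y) = H(X) + H(Y) - H(X,Y)

Marginals:
P(X) = (5/12, 7/12), H(X) = 0.6792 nats
P(Y) = (7/12, 5/12), H(Y) = 0.6792 nats

Joint entropy: H(X,Y) = 1.3086 nats

I(X;Y) = 0.6792 + 0.6792 - 1.3086 = 0.0498 nats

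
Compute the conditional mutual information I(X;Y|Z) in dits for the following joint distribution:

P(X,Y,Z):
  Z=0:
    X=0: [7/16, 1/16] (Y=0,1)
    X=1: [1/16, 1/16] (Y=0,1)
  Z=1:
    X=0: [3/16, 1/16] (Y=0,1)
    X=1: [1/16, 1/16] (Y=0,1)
0.0214 dits

Conditional mutual information: I(X;Y|Z) = H(X|Z) + H(Y|Z) - H(X,Y|Z)

H(Z) = 0.2873
H(X,Z) = 0.5268 → H(X|Z) = 0.2395
H(Y,Z) = 0.5268 → H(Y|Z) = 0.2395
H(X,Y,Z) = 0.7449 → H(X,Y|Z) = 0.4576

I(X;Y|Z) = 0.2395 + 0.2395 - 0.4576 = 0.0214 dits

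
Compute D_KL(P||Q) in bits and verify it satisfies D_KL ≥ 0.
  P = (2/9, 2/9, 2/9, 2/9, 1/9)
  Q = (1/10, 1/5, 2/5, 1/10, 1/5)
0.2631 bits

KL divergence satisfies the Gibbs inequality: D_KL(P||Q) ≥ 0 for all distributions P, Q.

D_KL(P||Q) = Σ p(x) log(p(x)/q(x))
Term by term:
  x=0: 2/9 × log_2[(2/9)/(1/10)] = 0.2560
  x=1: 2/9 × log_2[(2/9)/(1/5)] = 0.0338
  x=2: 2/9 × log_2[(2/9)/(2/5)] = -0.1884
  x=3: 2/9 × log_2[(2/9)/(1/10)] = 0.2560
  x=4: 1/9 × log_2[(1/9)/(1/5)] = -0.0942
D_KL(P||Q) = 0.2631 bits

D_KL(P||Q) = 0.2631 ≥ 0 ✓

This non-negativity is a fundamental property: relative entropy cannot be negative because it measures how different Q is from P.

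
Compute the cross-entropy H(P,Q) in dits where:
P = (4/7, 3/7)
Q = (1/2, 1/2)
0.3010 dits

Cross-entropy: H(P,Q) = -Σ p(x) log q(x)

Alternatively: H(P,Q) = H(P) + D_KL(P||Q)
H(P) = 0.2966 dits
D_KL(P||Q) = 0.0044 dits

H(P,Q) = 0.2966 + 0.0044 = 0.3010 dits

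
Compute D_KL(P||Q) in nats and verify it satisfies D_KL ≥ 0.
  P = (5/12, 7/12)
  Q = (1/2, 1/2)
0.0140 nats

KL divergence satisfies the Gibbs inequality: D_KL(P||Q) ≥ 0 for all distributions P, Q.

D_KL(P||Q) = Σ p(x) log(p(x)/q(x))
Term by term:
  x=0: 5/12 × log_e[(5/12)/(1/2)] = -0.0760
  x=1: 7/12 × log_e[(7/12)/(1/2)] = 0.0899
D_KL(P||Q) = 0.0140 nats

D_KL(P||Q) = 0.0140 ≥ 0 ✓

This non-negativity is a fundamental property: relative entropy cannot be negative because it measures how different Q is from P.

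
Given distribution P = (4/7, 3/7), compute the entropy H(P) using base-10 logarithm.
0.2966 dits

Shannon entropy is H(X) = -Σ p(x) log p(x).

For P = (4/7, 3/7):
H = -4/7 × log_10(4/7) -3/7 × log_10(3/7)
H = 0.2966 dits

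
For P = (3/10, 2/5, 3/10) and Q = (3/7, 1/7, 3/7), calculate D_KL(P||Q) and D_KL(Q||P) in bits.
D_KL(P||Q) = 0.2854, D_KL(Q||P) = 0.2289

KL divergence is not symmetric: D_KL(P||Q) ≠ D_KL(Q||P) in general.

D_KL(P||Q) = 0.2854 bits
D_KL(Q||P) = 0.2289 bits

No, they are not equal!

This asymmetry is why KL divergence is not a true distance metric.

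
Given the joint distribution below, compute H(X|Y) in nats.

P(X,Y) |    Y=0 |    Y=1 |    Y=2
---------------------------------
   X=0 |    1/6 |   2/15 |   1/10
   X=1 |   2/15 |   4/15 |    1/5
0.6516 nats

Using the chain rule: H(X|Y) = H(X,Y) - H(Y)

First, compute H(X,Y) = 1.7405 nats

Marginal P(Y) = (3/10, 2/5, 3/10)
H(Y) = 1.0889 nats

H(X|Y) = H(X,Y) - H(Y) = 1.7405 - 1.0889 = 0.6516 nats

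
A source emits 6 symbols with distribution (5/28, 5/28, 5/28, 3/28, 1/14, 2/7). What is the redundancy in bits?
0.1199 bits

Redundancy measures how far a source is from maximum entropy:
R = H_max - H(X)

Maximum entropy for 6 symbols: H_max = log_2(6) = 2.5850 bits
Actual entropy: H(X) = 2.4651 bits
Redundancy: R = 2.5850 - 2.4651 = 0.1199 bits

This redundancy represents potential for compression: the source could be compressed by 0.1199 bits per symbol.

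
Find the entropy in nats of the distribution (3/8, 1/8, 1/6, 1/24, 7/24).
1.4182 nats

Shannon entropy is H(X) = -Σ p(x) log p(x).

For P = (3/8, 1/8, 1/6, 1/24, 7/24):
H = -3/8 × log_e(3/8) -1/8 × log_e(1/8) -1/6 × log_e(1/6) -1/24 × log_e(1/24) -7/24 × log_e(7/24)
H = 1.4182 nats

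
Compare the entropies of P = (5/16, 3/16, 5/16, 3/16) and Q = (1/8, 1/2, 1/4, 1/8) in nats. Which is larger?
P

Computing entropies in nats:
H(P) = 1.3547
H(Q) = 1.2130

Distribution P has higher entropy.

Intuition: The distribution closer to uniform (more spread out) has higher entropy.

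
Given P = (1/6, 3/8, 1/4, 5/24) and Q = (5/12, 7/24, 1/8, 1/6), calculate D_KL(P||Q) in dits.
0.0701 dits

KL divergence: D_KL(P||Q) = Σ p(x) log(p(x)/q(x))

Computing term by term:
  x=0: 1/6 × log_10[(1/6)/(5/12)] = 1/6 × -0.3979 = -0.0663
  x=1: 3/8 × log_10[(3/8)/(7/24)] = 3/8 × 0.1091 = 0.0409
  x=2: 1/4 × log_10[(1/4)/(1/8)] = 1/4 × 0.3010 = 0.0753
  x=3: 5/24 × log_10[(5/24)/(1/6)] = 5/24 × 0.0969 = 0.0202

D_KL(P||Q) = 0.0701 dits

Note: KL divergence is always non-negative and equals 0 iff P = Q.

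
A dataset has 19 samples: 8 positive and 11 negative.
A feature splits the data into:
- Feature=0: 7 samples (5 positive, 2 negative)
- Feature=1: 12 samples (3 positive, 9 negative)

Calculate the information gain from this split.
0.1516 bits

Information Gain = H(Y) - H(Y|Feature)

Before split:
P(positive) = 8/19 = 0.4211
H(Y) = 0.9819 bits

After split:
Feature=0: H = 0.8631 bits (weight = 7/19)
Feature=1: H = 0.8113 bits (weight = 12/19)
H(Y|Feature) = (7/19)×0.8631 + (12/19)×0.8113 = 0.8304 bits

Information Gain = 0.9819 - 0.8304 = 0.1516 bits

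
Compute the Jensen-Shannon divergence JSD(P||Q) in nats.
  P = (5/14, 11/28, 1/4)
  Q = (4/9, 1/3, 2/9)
0.0040 nats

Jensen-Shannon divergence is:
JSD(P||Q) = 0.5 × D_KL(P||M) + 0.5 × D_KL(Q||M)
where M = 0.5 × (P + Q) is the mixture distribution.

M = 0.5 × (5/14, 11/28, 1/4) + 0.5 × (4/9, 1/3, 2/9) = (0.400794, 0.363095, 0.236111)

D_KL(P||M) = 0.0041 nats
D_KL(Q||M) = 0.0040 nats

JSD(P||Q) = 0.5 × 0.0041 + 0.5 × 0.0040 = 0.0040 nats

Unlike KL divergence, JSD is symmetric and bounded: 0 ≤ JSD ≤ log(2).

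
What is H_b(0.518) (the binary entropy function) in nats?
0.6925 nats

The binary entropy function is:
H(p) = -p log(p) - (1-p) log(1-p)

H(0.518) = -0.518 × log_e(0.518) - 0.482 × log_e(0.482)
H(0.518) = 0.6925 nats

Note: Binary entropy is maximized at p=0.5 (H=1 bit) and minimized at p=0 or p=1 (H=0).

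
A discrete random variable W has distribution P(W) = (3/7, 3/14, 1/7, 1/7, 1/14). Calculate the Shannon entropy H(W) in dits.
0.6244 dits

Shannon entropy is H(X) = -Σ p(x) log p(x).

For P = (3/7, 3/14, 1/7, 1/7, 1/14):
H = -3/7 × log_10(3/7) -3/14 × log_10(3/14) -1/7 × log_10(1/7) -1/7 × log_10(1/7) -1/14 × log_10(1/14)
H = 0.6244 dits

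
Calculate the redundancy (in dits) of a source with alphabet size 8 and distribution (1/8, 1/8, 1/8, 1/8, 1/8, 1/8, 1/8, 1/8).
0.0000 dits

Redundancy measures how far a source is from maximum entropy:
R = H_max - H(X)

Maximum entropy for 8 symbols: H_max = log_10(8) = 0.9031 dits
Actual entropy: H(X) = 0.9031 dits
Redundancy: R = 0.9031 - 0.9031 = 0.0000 dits

This redundancy represents potential for compression: the source could be compressed by 0.0000 dits per symbol.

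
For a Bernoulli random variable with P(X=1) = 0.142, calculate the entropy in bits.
0.5895 bits

The binary entropy function is:
H(p) = -p log(p) - (1-p) log(1-p)

H(0.142) = -0.142 × log_2(0.142) - 0.858 × log_2(0.858)
H(0.142) = 0.5895 bits

Note: Binary entropy is maximized at p=0.5 (H=1 bit) and minimized at p=0 or p=1 (H=0).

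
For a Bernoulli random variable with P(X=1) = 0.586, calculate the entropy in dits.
0.2946 dits

The binary entropy function is:
H(p) = -p log(p) - (1-p) log(1-p)

H(0.586) = -0.586 × log_10(0.586) - 0.414 × log_10(0.414)
H(0.586) = 0.2946 dits

Note: Binary entropy is maximized at p=0.5 (H=1 bit) and minimized at p=0 or p=1 (H=0).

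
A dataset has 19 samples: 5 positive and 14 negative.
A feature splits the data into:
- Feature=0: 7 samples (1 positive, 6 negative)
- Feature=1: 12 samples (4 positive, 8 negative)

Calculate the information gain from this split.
0.0335 bits

Information Gain = H(Y) - H(Y|Feature)

Before split:
P(positive) = 5/19 = 0.2632
H(Y) = 0.8315 bits

After split:
Feature=0: H = 0.5917 bits (weight = 7/19)
Feature=1: H = 0.9183 bits (weight = 12/19)
H(Y|Feature) = (7/19)×0.5917 + (12/19)×0.9183 = 0.7980 bits

Information Gain = 0.8315 - 0.7980 = 0.0335 bits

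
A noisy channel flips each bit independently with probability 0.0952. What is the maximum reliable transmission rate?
0.5464 bits

For a binary symmetric channel (BSC) with error probability p:
Capacity C = 1 - H(p) bits per symbol

where H(p) = -p log₂(p) - (1-p) log₂(1-p) is the binary entropy function.

H(0.0952) = 0.4536 bits
C = 1 - 0.4536 = 0.5464 bits per symbol

This means we can reliably transmit up to 0.5464 bits of information per channel use.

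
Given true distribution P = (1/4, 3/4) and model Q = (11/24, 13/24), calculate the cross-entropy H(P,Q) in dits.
0.2844 dits

Cross-entropy: H(P,Q) = -Σ p(x) log q(x)

Alternatively: H(P,Q) = H(P) + D_KL(P||Q)
H(P) = 0.2442 dits
D_KL(P||Q) = 0.0402 dits

H(P,Q) = 0.2442 + 0.0402 = 0.2844 dits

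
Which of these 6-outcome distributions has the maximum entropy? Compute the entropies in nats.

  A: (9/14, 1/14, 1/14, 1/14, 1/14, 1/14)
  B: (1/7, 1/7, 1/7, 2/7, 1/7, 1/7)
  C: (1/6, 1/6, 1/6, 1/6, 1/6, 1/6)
C

For a discrete distribution over n outcomes, entropy is maximized by the uniform distribution.

Computing entropies:
H(A) = 1.2266 nats
H(B) = 1.7479 nats
H(C) = 1.7918 nats

The uniform distribution (where all probabilities equal 1/6) achieves the maximum entropy of log_e(6) = 1.7918 nats.

Distribution C has the highest entropy.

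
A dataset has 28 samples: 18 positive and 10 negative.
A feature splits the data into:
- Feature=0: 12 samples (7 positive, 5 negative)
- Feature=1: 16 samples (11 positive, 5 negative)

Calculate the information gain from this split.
0.0083 bits

Information Gain = H(Y) - H(Y|Feature)

Before split:
P(positive) = 18/28 = 0.6429
H(Y) = 0.9403 bits

After split:
Feature=0: H = 0.9799 bits (weight = 12/28)
Feature=1: H = 0.8960 bits (weight = 16/28)
H(Y|Feature) = (12/28)×0.9799 + (16/28)×0.8960 = 0.9320 bits

Information Gain = 0.9403 - 0.9320 = 0.0083 bits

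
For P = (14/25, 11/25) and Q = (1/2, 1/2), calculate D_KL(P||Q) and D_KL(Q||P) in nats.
D_KL(P||Q) = 0.0072, D_KL(Q||P) = 0.0073

KL divergence is not symmetric: D_KL(P||Q) ≠ D_KL(Q||P) in general.

D_KL(P||Q) = 0.0072 nats
D_KL(Q||P) = 0.0073 nats

No, they are not equal!

This asymmetry is why KL divergence is not a true distance metric.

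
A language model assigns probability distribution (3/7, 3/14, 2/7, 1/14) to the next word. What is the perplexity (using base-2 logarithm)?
3.4544

Perplexity is 2^H (or exp(H) for natural log).

First, H = -Σ p log p = 1.7885 bits
Perplexity = 2^1.7885 = 3.4544

Interpretation: The model's uncertainty is equivalent to choosing uniformly among 3.5 options.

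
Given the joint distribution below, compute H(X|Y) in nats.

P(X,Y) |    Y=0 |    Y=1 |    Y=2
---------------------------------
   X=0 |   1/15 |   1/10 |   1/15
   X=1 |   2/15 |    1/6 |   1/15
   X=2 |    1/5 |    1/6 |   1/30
1.0455 nats

Using the chain rule: H(X|Y) = H(X,Y) - H(Y)

First, compute H(X,Y) = 2.0730 nats

Marginal P(Y) = (2/5, 13/30, 1/6)
H(Y) = 1.0275 nats

H(X|Y) = H(X,Y) - H(Y) = 2.0730 - 1.0275 = 1.0455 nats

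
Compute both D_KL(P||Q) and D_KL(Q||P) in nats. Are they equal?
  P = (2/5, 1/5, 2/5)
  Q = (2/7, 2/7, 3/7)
D_KL(P||Q) = 0.0357, D_KL(Q||P) = 0.0353

KL divergence is not symmetric: D_KL(P||Q) ≠ D_KL(Q||P) in general.

D_KL(P||Q) = 0.0357 nats
D_KL(Q||P) = 0.0353 nats

No, they are not equal!

This asymmetry is why KL divergence is not a true distance metric.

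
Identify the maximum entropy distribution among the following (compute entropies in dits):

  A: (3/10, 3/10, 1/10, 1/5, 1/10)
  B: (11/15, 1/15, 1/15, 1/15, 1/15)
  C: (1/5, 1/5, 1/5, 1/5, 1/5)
C

For a discrete distribution over n outcomes, entropy is maximized by the uniform distribution.

Computing entropies:
H(A) = 0.6535 dits
H(B) = 0.4124 dits
H(C) = 0.6990 dits

The uniform distribution (where all probabilities equal 1/5) achieves the maximum entropy of log_10(5) = 0.6990 dits.

Distribution C has the highest entropy.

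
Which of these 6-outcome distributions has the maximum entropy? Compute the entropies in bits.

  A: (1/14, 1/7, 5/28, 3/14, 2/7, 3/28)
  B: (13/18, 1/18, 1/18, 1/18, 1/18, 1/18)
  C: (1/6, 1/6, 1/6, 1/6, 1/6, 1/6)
C

For a discrete distribution over n outcomes, entropy is maximized by the uniform distribution.

Computing entropies:
H(A) = 2.4547 bits
H(B) = 1.4974 bits
H(C) = 2.5850 bits

The uniform distribution (where all probabilities equal 1/6) achieves the maximum entropy of log_2(6) = 2.5850 bits.

Distribution C has the highest entropy.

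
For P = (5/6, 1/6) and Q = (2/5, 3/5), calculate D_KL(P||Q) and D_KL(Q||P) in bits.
D_KL(P||Q) = 0.5744, D_KL(Q||P) = 0.6852

KL divergence is not symmetric: D_KL(P||Q) ≠ D_KL(Q||P) in general.

D_KL(P||Q) = 0.5744 bits
D_KL(Q||P) = 0.6852 bits

No, they are not equal!

This asymmetry is why KL divergence is not a true distance metric.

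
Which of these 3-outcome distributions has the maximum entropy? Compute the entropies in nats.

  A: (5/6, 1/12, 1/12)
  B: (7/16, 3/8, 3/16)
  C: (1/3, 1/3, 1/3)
C

For a discrete distribution over n outcomes, entropy is maximized by the uniform distribution.

Computing entropies:
H(A) = 0.5661 nats
H(B) = 1.0434 nats
H(C) = 1.0986 nats

The uniform distribution (where all probabilities equal 1/3) achieves the maximum entropy of log_e(3) = 1.0986 nats.

Distribution C has the highest entropy.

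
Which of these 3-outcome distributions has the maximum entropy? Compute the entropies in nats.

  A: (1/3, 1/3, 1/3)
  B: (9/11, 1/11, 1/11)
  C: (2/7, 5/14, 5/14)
A

For a discrete distribution over n outcomes, entropy is maximized by the uniform distribution.

Computing entropies:
H(A) = 1.0986 nats
H(B) = 0.6002 nats
H(C) = 1.0934 nats

The uniform distribution (where all probabilities equal 1/3) achieves the maximum entropy of log_e(3) = 1.0986 nats.

Distribution A has the highest entropy.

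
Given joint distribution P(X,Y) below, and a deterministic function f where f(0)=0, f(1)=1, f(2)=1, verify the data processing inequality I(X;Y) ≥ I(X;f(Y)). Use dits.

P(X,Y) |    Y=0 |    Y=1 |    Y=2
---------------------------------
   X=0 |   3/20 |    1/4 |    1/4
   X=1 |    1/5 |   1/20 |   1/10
I(X;Y) = 0.0277, I(X;f(Y)) = 0.0249, inequality holds: 0.0277 ≥ 0.0249

Data Processing Inequality: For any Markov chain X → Y → Z, we have I(X;Y) ≥ I(X;Z).

Here Z = f(Y) is a deterministic function of Y, forming X → Y → Z.

Original I(X;Y) = 0.0277 dits

After applying f:
P(X,Z) where Z=f(Y):
- P(X,Z=0) = P(X,Y=0)
- P(X,Z=1) = P(X,Y=1) + P(X,Y=2)

I(X;Z) = I(X;f(Y)) = 0.0249 dits

Verification: 0.0277 ≥ 0.0249 ✓

Information cannot be created by processing; the function f can only lose information about X.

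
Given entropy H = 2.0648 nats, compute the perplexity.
7.8837

Perplexity is e^H (or exp(H) for natural log).

H = 2.0648 nats
Perplexity = e^2.0648 = 7.8837

Interpretation: The model's uncertainty is equivalent to choosing uniformly among 7.9 options.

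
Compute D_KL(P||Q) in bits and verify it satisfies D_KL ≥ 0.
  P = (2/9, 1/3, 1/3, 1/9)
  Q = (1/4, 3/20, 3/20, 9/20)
0.5060 bits

KL divergence satisfies the Gibbs inequality: D_KL(P||Q) ≥ 0 for all distributions P, Q.

D_KL(P||Q) = Σ p(x) log(p(x)/q(x))
Term by term:
  x=0: 2/9 × log_2[(2/9)/(1/4)] = -0.0378
  x=1: 1/3 × log_2[(1/3)/(3/20)] = 0.3840
  x=2: 1/3 × log_2[(1/3)/(3/20)] = 0.3840
  x=3: 1/9 × log_2[(1/9)/(9/20)] = -0.2242
D_KL(P||Q) = 0.5060 bits

D_KL(P||Q) = 0.5060 ≥ 0 ✓

This non-negativity is a fundamental property: relative entropy cannot be negative because it measures how different Q is from P.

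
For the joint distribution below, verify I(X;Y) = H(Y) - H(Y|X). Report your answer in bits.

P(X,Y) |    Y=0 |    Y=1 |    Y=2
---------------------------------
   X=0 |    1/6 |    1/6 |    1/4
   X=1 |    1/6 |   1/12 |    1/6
I(X;Y) = 0.0124 bits

Mutual information has multiple equivalent forms:
- I(X;Y) = H(X) - H(X|Y)
- I(X;Y) = H(Y) - H(Y|X)
- I(X;Y) = H(X) + H(Y) - H(X,Y)

Computing all quantities:
H(X) = 0.9799, H(Y) = 1.5546, H(X,Y) = 2.5221
H(X|Y) = 0.9675, H(Y|X) = 1.5422

Verification:
H(X) - H(X|Y) = 0.9799 - 0.9675 = 0.0124
H(Y) - H(Y|X) = 1.5546 - 1.5422 = 0.0124
H(X) + H(Y) - H(X,Y) = 0.9799 + 1.5546 - 2.5221 = 0.0124

All forms give I(X;Y) = 0.0124 bits. ✓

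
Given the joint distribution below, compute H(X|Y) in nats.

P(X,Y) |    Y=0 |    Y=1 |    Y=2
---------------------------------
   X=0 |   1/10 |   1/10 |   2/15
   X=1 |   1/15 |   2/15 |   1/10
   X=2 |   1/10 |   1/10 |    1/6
1.0826 nats

Using the chain rule: H(X|Y) = H(X,Y) - H(Y)

First, compute H(X,Y) = 2.1678 nats

Marginal P(Y) = (4/15, 1/3, 2/5)
H(Y) = 1.0852 nats

H(X|Y) = H(X,Y) - H(Y) = 2.1678 - 1.0852 = 1.0826 nats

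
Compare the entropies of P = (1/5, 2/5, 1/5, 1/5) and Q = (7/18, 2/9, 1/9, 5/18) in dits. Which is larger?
P

Computing entropies in dits:
H(P) = 0.5786
H(Q) = 0.5652

Distribution P has higher entropy.

Intuition: The distribution closer to uniform (more spread out) has higher entropy.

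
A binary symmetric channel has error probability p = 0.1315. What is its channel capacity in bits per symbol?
0.4385 bits

For a binary symmetric channel (BSC) with error probability p:
Capacity C = 1 - H(p) bits per symbol

where H(p) = -p log₂(p) - (1-p) log₂(1-p) is the binary entropy function.

H(0.1315) = 0.5615 bits
C = 1 - 0.5615 = 0.4385 bits per symbol

This means we can reliably transmit up to 0.4385 bits of information per channel use.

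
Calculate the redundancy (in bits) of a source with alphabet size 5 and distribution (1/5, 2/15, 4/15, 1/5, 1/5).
0.0327 bits

Redundancy measures how far a source is from maximum entropy:
R = H_max - H(X)

Maximum entropy for 5 symbols: H_max = log_2(5) = 2.3219 bits
Actual entropy: H(X) = 2.2892 bits
Redundancy: R = 2.3219 - 2.2892 = 0.0327 bits

This redundancy represents potential for compression: the source could be compressed by 0.0327 bits per symbol.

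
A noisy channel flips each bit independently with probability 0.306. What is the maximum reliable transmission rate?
0.1115 bits

For a binary symmetric channel (BSC) with error probability p:
Capacity C = 1 - H(p) bits per symbol

where H(p) = -p log₂(p) - (1-p) log₂(1-p) is the binary entropy function.

H(0.306) = 0.8885 bits
C = 1 - 0.8885 = 0.1115 bits per symbol

This means we can reliably transmit up to 0.1115 bits of information per channel use.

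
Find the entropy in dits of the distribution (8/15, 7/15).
0.3001 dits

Shannon entropy is H(X) = -Σ p(x) log p(x).

For P = (8/15, 7/15):
H = -8/15 × log_10(8/15) -7/15 × log_10(7/15)
H = 0.3001 dits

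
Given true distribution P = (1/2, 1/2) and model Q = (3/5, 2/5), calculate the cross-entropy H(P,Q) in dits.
0.3099 dits

Cross-entropy: H(P,Q) = -Σ p(x) log q(x)

Alternatively: H(P,Q) = H(P) + D_KL(P||Q)
H(P) = 0.3010 dits
D_KL(P||Q) = 0.0089 dits

H(P,Q) = 0.3010 + 0.0089 = 0.3099 dits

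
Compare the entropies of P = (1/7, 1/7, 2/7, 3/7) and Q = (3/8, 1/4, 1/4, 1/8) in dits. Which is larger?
Q

Computing entropies in dits:
H(P) = 0.5546
H(Q) = 0.5737

Distribution Q has higher entropy.

Intuition: The distribution closer to uniform (more spread out) has higher entropy.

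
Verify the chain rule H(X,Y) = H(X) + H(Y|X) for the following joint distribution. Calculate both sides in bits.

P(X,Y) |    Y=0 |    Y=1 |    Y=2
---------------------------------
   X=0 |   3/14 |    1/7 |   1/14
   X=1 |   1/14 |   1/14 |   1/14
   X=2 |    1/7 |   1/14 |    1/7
H(X,Y) = 3.0391, H(X) = 1.5306, H(Y|X) = 1.5085 (all in bits)

Chain rule: H(X,Y) = H(X) + H(Y|X)

Left side — joint entropy directly:
H(X,Y) = -Σ p(x,y) log p(x,y) = 3.0391 bits

Right side — compute H(Y|X) from the conditional distributions:
P(X) = (3/7, 3/14, 5/14), so H(X) = 1.5306 bits
H(Y|X) = Σ_x P(X=x) · H(Y|X=x):
  P(Y|X=0) = (1/2, 1/3, 1/6), H(Y|X=0) = 1.4591, weight P(X=0) = 3/7
  P(Y|X=1) = (1/3, 1/3, 1/3), H(Y|X=1) = 1.5850, weight P(X=1) = 3/14
  P(Y|X=2) = (2/5, 1/5, 2/5), H(Y|X=2) = 1.5219, weight P(X=2) = 5/14
H(Y|X) = 1.5085 bits

H(X) + H(Y|X) = 1.5306 + 1.5085 = 3.0391 bits

Both sides equal 3.0391 bits. ✓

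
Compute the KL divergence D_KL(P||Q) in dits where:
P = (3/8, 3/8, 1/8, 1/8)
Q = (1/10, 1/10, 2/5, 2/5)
0.3042 dits

KL divergence: D_KL(P||Q) = Σ p(x) log(p(x)/q(x))

Computing term by term:
  x=0: 3/8 × log_10[(3/8)/(1/10)] = 3/8 × 0.5740 = 0.2153
  x=1: 3/8 × log_10[(3/8)/(1/10)] = 3/8 × 0.5740 = 0.2153
  x=2: 1/8 × log_10[(1/8)/(2/5)] = 1/8 × -0.5051 = -0.0631
  x=3: 1/8 × log_10[(1/8)/(2/5)] = 1/8 × -0.5051 = -0.0631

D_KL(P||Q) = 0.3042 dits

Note: KL divergence is always non-negative and equals 0 iff P = Q.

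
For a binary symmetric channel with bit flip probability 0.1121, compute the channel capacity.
0.4938 bits

For a binary symmetric channel (BSC) with error probability p:
Capacity C = 1 - H(p) bits per symbol

where H(p) = -p log₂(p) - (1-p) log₂(1-p) is the binary entropy function.

H(0.1121) = 0.5062 bits
C = 1 - 0.5062 = 0.4938 bits per symbol

This means we can reliably transmit up to 0.4938 bits of information per channel use.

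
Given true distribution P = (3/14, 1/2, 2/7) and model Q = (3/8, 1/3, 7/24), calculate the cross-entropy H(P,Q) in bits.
1.6036 bits

Cross-entropy: H(P,Q) = -Σ p(x) log q(x)

Alternatively: H(P,Q) = H(P) + D_KL(P||Q)
H(P) = 1.4926 bits
D_KL(P||Q) = 0.1110 bits

H(P,Q) = 1.4926 + 0.1110 = 1.6036 bits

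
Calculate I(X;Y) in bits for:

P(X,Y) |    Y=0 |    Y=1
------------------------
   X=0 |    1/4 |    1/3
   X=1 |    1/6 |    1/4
0.0006 bits

Mutual information: I(X;Y) = H(X) + H(Y) - H(X,Y)

Marginals:
P(X) = (7/12, 5/12), H(X) = 0.9799 bits
P(Y) = (5/12, 7/12), H(Y) = 0.9799 bits

Joint entropy: H(X,Y) = 1.9591 bits

I(X;Y) = 0.9799 + 0.9799 - 1.9591 = 0.0006 bits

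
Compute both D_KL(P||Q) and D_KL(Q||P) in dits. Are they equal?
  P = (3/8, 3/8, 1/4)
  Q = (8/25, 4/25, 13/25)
D_KL(P||Q) = 0.0850, D_KL(Q||P) = 0.0842

KL divergence is not symmetric: D_KL(P||Q) ≠ D_KL(Q||P) in general.

D_KL(P||Q) = 0.0850 dits
D_KL(Q||P) = 0.0842 dits

No, they are not equal!

This asymmetry is why KL divergence is not a true distance metric.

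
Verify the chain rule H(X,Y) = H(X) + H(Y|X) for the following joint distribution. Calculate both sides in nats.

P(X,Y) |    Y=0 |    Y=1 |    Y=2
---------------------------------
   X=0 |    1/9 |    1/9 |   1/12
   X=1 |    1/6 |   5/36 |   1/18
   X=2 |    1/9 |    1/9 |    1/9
H(X,Y) = 2.1611, H(X) = 1.0963, H(Y|X) = 1.0648 (all in nats)

Chain rule: H(X,Y) = H(X) + H(Y|X)

Left side — joint entropy directly:
H(X,Y) = -Σ p(x,y) log p(x,y) = 2.1611 nats

Right side — compute H(Y|X) from the conditional distributions:
P(X) = (11/36, 13/36, 1/3), so H(X) = 1.0963 nats
H(Y|X) = Σ_x P(X=x) · H(Y|X=x):
  P(Y|X=0) = (4/11, 4/11, 3/11), H(Y|X=0) = 1.0901, weight P(X=0) = 11/36
  P(Y|X=1) = (6/13, 5/13, 2/13), H(Y|X=1) = 1.0123, weight P(X=1) = 13/36
  P(Y|X=2) = (1/3, 1/3, 1/3), H(Y|X=2) = 1.0986, weight P(X=2) = 1/3
H(Y|X) = 1.0648 nats

H(X) + H(Y|X) = 1.0963 + 1.0648 = 2.1611 nats

Both sides equal 2.1611 nats. ✓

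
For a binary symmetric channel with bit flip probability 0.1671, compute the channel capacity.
0.3490 bits

For a binary symmetric channel (BSC) with error probability p:
Capacity C = 1 - H(p) bits per symbol

where H(p) = -p log₂(p) - (1-p) log₂(1-p) is the binary entropy function.

H(0.1671) = 0.6510 bits
C = 1 - 0.6510 = 0.3490 bits per symbol

This means we can reliably transmit up to 0.3490 bits of information per channel use.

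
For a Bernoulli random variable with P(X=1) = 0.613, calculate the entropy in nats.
0.6674 nats

The binary entropy function is:
H(p) = -p log(p) - (1-p) log(1-p)

H(0.613) = -0.613 × log_e(0.613) - 0.387 × log_e(0.387)
H(0.613) = 0.6674 nats

Note: Binary entropy is maximized at p=0.5 (H=1 bit) and minimized at p=0 or p=1 (H=0).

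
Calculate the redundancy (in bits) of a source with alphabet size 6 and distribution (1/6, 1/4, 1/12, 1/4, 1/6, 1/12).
0.1258 bits

Redundancy measures how far a source is from maximum entropy:
R = H_max - H(X)

Maximum entropy for 6 symbols: H_max = log_2(6) = 2.5850 bits
Actual entropy: H(X) = 2.4591 bits
Redundancy: R = 2.5850 - 2.4591 = 0.1258 bits

This redundancy represents potential for compression: the source could be compressed by 0.1258 bits per symbol.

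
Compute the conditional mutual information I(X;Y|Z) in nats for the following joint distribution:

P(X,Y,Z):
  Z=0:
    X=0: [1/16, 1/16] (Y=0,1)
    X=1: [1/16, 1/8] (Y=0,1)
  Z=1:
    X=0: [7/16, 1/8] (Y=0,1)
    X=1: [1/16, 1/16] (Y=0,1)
0.0226 nats

Conditional mutual information: I(X;Y|Z) = H(X|Z) + H(Y|Z) - H(X,Y|Z)

H(Z) = 0.6211
H(X,Z) = 1.1574 → H(X|Z) = 0.5363
H(Y,Z) = 1.2342 → H(Y|Z) = 0.6132
H(X,Y,Z) = 1.7480 → H(X,Y|Z) = 1.1269

I(X;Y|Z) = 0.5363 + 0.6132 - 1.1269 = 0.0226 nats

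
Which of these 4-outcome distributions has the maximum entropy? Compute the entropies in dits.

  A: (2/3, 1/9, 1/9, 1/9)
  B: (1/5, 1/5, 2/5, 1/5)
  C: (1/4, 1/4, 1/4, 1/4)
C

For a discrete distribution over n outcomes, entropy is maximized by the uniform distribution.

Computing entropies:
H(A) = 0.4355 dits
H(B) = 0.5786 dits
H(C) = 0.6021 dits

The uniform distribution (where all probabilities equal 1/4) achieves the maximum entropy of log_10(4) = 0.6021 dits.

Distribution C has the highest entropy.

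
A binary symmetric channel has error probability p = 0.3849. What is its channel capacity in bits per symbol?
0.0386 bits

For a binary symmetric channel (BSC) with error probability p:
Capacity C = 1 - H(p) bits per symbol

where H(p) = -p log₂(p) - (1-p) log₂(1-p) is the binary entropy function.

H(0.3849) = 0.9614 bits
C = 1 - 0.9614 = 0.0386 bits per symbol

This means we can reliably transmit up to 0.0386 bits of information per channel use.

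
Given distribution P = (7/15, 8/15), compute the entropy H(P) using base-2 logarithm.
0.9968 bits

Shannon entropy is H(X) = -Σ p(x) log p(x).

For P = (7/15, 8/15):
H = -7/15 × log_2(7/15) -8/15 × log_2(8/15)
H = 0.9968 bits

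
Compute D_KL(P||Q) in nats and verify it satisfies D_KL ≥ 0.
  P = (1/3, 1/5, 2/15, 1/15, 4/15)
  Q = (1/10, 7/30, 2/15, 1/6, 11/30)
0.2245 nats

KL divergence satisfies the Gibbs inequality: D_KL(P||Q) ≥ 0 for all distributions P, Q.

D_KL(P||Q) = Σ p(x) log(p(x)/q(x))
Term by term:
  x=0: 1/3 × log_e[(1/3)/(1/10)] = 0.4013
  x=1: 1/5 × log_e[(1/5)/(7/30)] = -0.0308
  x=2: 2/15 × log_e[(2/15)/(2/15)] = 0.0000
  x=3: 1/15 × log_e[(1/15)/(1/6)] = -0.0611
  x=4: 4/15 × log_e[(4/15)/(11/30)] = -0.0849
D_KL(P||Q) = 0.2245 nats

D_KL(P||Q) = 0.2245 ≥ 0 ✓

This non-negativity is a fundamental property: relative entropy cannot be negative because it measures how different Q is from P.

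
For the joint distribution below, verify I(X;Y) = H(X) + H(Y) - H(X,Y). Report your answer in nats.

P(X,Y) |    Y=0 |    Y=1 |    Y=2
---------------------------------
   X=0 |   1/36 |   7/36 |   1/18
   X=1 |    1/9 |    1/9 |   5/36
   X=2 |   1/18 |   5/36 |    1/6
I(X;Y) = 0.0637 nats

Mutual information has multiple equivalent forms:
- I(X;Y) = H(X) - H(X|Y)
- I(X;Y) = H(Y) - H(Y|X)
- I(X;Y) = H(X) + H(Y) - H(X,Y)

Computing all quantities:
H(X) = 1.0914, H(Y) = 1.0467, H(X,Y) = 2.0744
H(X|Y) = 1.0277, H(Y|X) = 0.9829

Verification:
H(X) - H(X|Y) = 1.0914 - 1.0277 = 0.0637
H(Y) - H(Y|X) = 1.0467 - 0.9829 = 0.0637
H(X) + H(Y) - H(X,Y) = 1.0914 + 1.0467 - 2.0744 = 0.0637

All forms give I(X;Y) = 0.0637 nats. ✓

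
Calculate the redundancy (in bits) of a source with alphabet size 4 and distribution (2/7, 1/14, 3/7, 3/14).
0.2115 bits

Redundancy measures how far a source is from maximum entropy:
R = H_max - H(X)

Maximum entropy for 4 symbols: H_max = log_2(4) = 2.0000 bits
Actual entropy: H(X) = 1.7885 bits
Redundancy: R = 2.0000 - 1.7885 = 0.2115 bits

This redundancy represents potential for compression: the source could be compressed by 0.2115 bits per symbol.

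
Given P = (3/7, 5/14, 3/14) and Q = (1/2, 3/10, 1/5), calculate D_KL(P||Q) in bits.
0.0159 bits

KL divergence: D_KL(P||Q) = Σ p(x) log(p(x)/q(x))

Computing term by term:
  x=0: 3/7 × log_2[(3/7)/(1/2)] = 3/7 × -0.2224 = -0.0953
  x=1: 5/14 × log_2[(5/14)/(3/10)] = 5/14 × 0.2515 = 0.0898
  x=2: 3/14 × log_2[(3/14)/(1/5)] = 3/14 × 0.0995 = 0.0213

D_KL(P||Q) = 0.0159 bits

Note: KL divergence is always non-negative and equals 0 iff P = Q.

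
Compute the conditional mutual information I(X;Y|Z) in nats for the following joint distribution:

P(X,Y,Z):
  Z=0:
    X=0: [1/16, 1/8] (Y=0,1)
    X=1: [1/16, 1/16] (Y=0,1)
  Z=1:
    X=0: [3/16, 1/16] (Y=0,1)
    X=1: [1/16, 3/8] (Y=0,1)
0.1350 nats

Conditional mutual information: I(X;Y|Z) = H(X|Z) + H(Y|Z) - H(X,Y|Z)

H(Z) = 0.6211
H(X,Z) = 1.2820 → H(X|Z) = 0.6610
H(Y,Z) = 1.2820 → H(Y|Z) = 0.6610
H(X,Y,Z) = 1.8080 → H(X,Y|Z) = 1.1870

I(X;Y|Z) = 0.6610 + 0.6610 - 1.1870 = 0.1350 nats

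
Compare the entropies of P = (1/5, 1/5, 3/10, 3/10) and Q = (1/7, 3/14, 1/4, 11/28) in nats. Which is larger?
P

Computing entropies in nats:
H(P) = 1.3662
H(Q) = 1.3217

Distribution P has higher entropy.

Intuition: The distribution closer to uniform (more spread out) has higher entropy.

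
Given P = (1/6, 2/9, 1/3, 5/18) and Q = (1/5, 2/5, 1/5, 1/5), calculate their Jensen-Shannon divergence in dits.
0.0110 dits

Jensen-Shannon divergence is:
JSD(P||Q) = 0.5 × D_KL(P||M) + 0.5 × D_KL(Q||M)
where M = 0.5 × (P + Q) is the mixture distribution.

M = 0.5 × (1/6, 2/9, 1/3, 5/18) + 0.5 × (1/5, 2/5, 1/5, 1/5) = (0.183333, 0.311111, 4/15, 0.238889)

D_KL(P||M) = 0.0111 dits
D_KL(Q||M) = 0.0108 dits

JSD(P||Q) = 0.5 × 0.0111 + 0.5 × 0.0108 = 0.0110 dits

Unlike KL divergence, JSD is symmetric and bounded: 0 ≤ JSD ≤ log(2).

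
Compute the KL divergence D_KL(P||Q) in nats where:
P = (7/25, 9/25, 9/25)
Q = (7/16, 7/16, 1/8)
0.1857 nats

KL divergence: D_KL(P||Q) = Σ p(x) log(p(x)/q(x))

Computing term by term:
  x=0: 7/25 × log_e[(7/25)/(7/16)] = 7/25 × -0.4463 = -0.1250
  x=1: 9/25 × log_e[(9/25)/(7/16)] = 9/25 × -0.1950 = -0.0702
  x=2: 9/25 × log_e[(9/25)/(1/8)] = 9/25 × 1.0578 = 0.3808

D_KL(P||Q) = 0.1857 nats

Note: KL divergence is always non-negative and equals 0 iff P = Q.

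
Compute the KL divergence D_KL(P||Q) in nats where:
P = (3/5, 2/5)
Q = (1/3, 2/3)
0.1483 nats

KL divergence: D_KL(P||Q) = Σ p(x) log(p(x)/q(x))

Computing term by term:
  x=0: 3/5 × log_e[(3/5)/(1/3)] = 3/5 × 0.5878 = 0.3527
  x=1: 2/5 × log_e[(2/5)/(2/3)] = 2/5 × -0.5108 = -0.2043

D_KL(P||Q) = 0.1483 nats

Note: KL divergence is always non-negative and equals 0 iff P = Q.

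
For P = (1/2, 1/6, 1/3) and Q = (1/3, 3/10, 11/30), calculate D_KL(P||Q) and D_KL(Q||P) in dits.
D_KL(P||Q) = 0.0317, D_KL(Q||P) = 0.0331

KL divergence is not symmetric: D_KL(P||Q) ≠ D_KL(Q||P) in general.

D_KL(P||Q) = 0.0317 dits
D_KL(Q||P) = 0.0331 dits

No, they are not equal!

This asymmetry is why KL divergence is not a true distance metric.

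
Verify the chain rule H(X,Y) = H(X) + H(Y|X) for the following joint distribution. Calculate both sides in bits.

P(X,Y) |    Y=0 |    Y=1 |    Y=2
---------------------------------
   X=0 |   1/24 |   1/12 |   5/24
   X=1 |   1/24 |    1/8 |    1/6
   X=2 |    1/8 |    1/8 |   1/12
H(X,Y) = 3.0069, H(X) = 1.5850, H(Y|X) = 1.4219 (all in bits)

Chain rule: H(X,Y) = H(X) + H(Y|X)

Left side — joint entropy directly:
H(X,Y) = -Σ p(x,y) log p(x,y) = 3.0069 bits

Right side — compute H(Y|X) from the conditional distributions:
P(X) = (1/3, 1/3, 1/3), so H(X) = 1.5850 bits
H(Y|X) = Σ_x P(X=x) · H(Y|X=x):
  P(Y|X=0) = (1/8, 1/4, 5/8), H(Y|X=0) = 1.2988, weight P(X=0) = 1/3
  P(Y|X=1) = (1/8, 3/8, 1/2), H(Y|X=1) = 1.4056, weight P(X=1) = 1/3
  P(Y|X=2) = (3/8, 3/8, 1/4), H(Y|X=2) = 1.5613, weight P(X=2) = 1/3
H(Y|X) = 1.4219 bits

H(X) + H(Y|X) = 1.5850 + 1.4219 = 3.0069 bits

Both sides equal 3.0069 bits. ✓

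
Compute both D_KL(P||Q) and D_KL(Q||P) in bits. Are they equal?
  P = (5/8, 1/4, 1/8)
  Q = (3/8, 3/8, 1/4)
D_KL(P||Q) = 0.1894, D_KL(Q||P) = 0.1930

KL divergence is not symmetric: D_KL(P||Q) ≠ D_KL(Q||P) in general.

D_KL(P||Q) = 0.1894 bits
D_KL(Q||P) = 0.1930 bits

No, they are not equal!

This asymmetry is why KL divergence is not a true distance metric.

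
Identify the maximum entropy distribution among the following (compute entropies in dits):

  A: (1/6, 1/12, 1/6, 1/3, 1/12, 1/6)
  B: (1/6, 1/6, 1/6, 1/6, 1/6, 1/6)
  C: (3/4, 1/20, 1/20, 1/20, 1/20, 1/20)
B

For a discrete distribution over n outcomes, entropy is maximized by the uniform distribution.

Computing entropies:
H(A) = 0.7280 dits
H(B) = 0.7782 dits
H(C) = 0.4190 dits

The uniform distribution (where all probabilities equal 1/6) achieves the maximum entropy of log_10(6) = 0.7782 dits.

Distribution B has the highest entropy.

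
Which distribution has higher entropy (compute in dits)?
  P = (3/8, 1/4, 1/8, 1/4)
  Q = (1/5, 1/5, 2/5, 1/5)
Q

Computing entropies in dits:
H(P) = 0.5737
H(Q) = 0.5786

Distribution Q has higher entropy.

Intuition: The distribution closer to uniform (more spread out) has higher entropy.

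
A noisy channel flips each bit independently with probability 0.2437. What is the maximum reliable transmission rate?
0.1989 bits

For a binary symmetric channel (BSC) with error probability p:
Capacity C = 1 - H(p) bits per symbol

where H(p) = -p log₂(p) - (1-p) log₂(1-p) is the binary entropy function.

H(0.2437) = 0.8011 bits
C = 1 - 0.8011 = 0.1989 bits per symbol

This means we can reliably transmit up to 0.1989 bits of information per channel use.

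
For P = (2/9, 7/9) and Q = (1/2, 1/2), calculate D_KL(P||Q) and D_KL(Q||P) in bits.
D_KL(P||Q) = 0.2358, D_KL(Q||P) = 0.2662

KL divergence is not symmetric: D_KL(P||Q) ≠ D_KL(Q||P) in general.

D_KL(P||Q) = 0.2358 bits
D_KL(Q||P) = 0.2662 bits

No, they are not equal!

This asymmetry is why KL divergence is not a true distance metric.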